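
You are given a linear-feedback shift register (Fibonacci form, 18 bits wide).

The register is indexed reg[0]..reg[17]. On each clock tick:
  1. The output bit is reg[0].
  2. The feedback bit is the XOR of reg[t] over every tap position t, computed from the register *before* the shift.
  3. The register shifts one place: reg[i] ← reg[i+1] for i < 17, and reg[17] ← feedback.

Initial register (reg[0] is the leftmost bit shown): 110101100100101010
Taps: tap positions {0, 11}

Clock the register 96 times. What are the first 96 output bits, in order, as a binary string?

step | reg (before) | out | fb
   0 | 110101100100101010 | 1 | 1
   1 | 101011001001010101 | 1 | 0
   2 | 010110010010101010 | 0 | 0
   3 | 101100100101010100 | 1 | 0
   4 | 011001001010101000 | 0 | 0
   5 | 110010010101010000 | 1 | 0
   6 | 100100101010100000 | 1 | 1
   7 | 001001010101000001 | 0 | 1
   8 | 010010101010000011 | 0 | 0
   9 | 100101010100000110 | 1 | 1
  10 | 001010101000001101 | 0 | 0
  11 | 010101010000011010 | 0 | 0
  12 | 101010100000110100 | 1 | 1
  13 | 010101000001101001 | 0 | 1
  14 | 101010000011010011 | 1 | 0
  15 | 010100000110100110 | 0 | 0
  16 | 101000001101001100 | 1 | 0
  17 | 010000011010011000 | 0 | 0
  18 | 100000110100110000 | 1 | 1
  19 | 000001101001100001 | 0 | 1
  20 | 000011010011000011 | 0 | 1
  21 | 000110100110000111 | 0 | 0
  22 | 001101001100001110 | 0 | 0
  23 | 011010011000011100 | 0 | 0
  24 | 110100110000111000 | 1 | 1
  25 | 101001100001110001 | 1 | 0
  26 | 010011000011100010 | 0 | 1
  27 | 100110000111000101 | 1 | 0
  28 | 001100001110001010 | 0 | 0
  29 | 011000011100010100 | 0 | 0
  30 | 110000111000101000 | 1 | 1
  31 | 100001110001010001 | 1 | 0
  32 | 000011100010100010 | 0 | 0
  33 | 000111000101000100 | 0 | 1
  34 | 001110001010001001 | 0 | 0
  35 | 011100010100010010 | 0 | 0
  36 | 111000101000100100 | 1 | 1
  37 | 110001010001001001 | 1 | 0
  38 | 100010100010010010 | 1 | 1
  39 | 000101000100100101 | 0 | 0
  40 | 001010001001001010 | 0 | 1
  41 | 010100010010010101 | 0 | 0
  42 | 101000100100101010 | 1 | 1
  43 | 010001001001010101 | 0 | 1
  44 | 100010010010101011 | 1 | 1
  45 | 000100100101010111 | 0 | 1
  46 | 001001001010101111 | 0 | 0
  47 | 010010010101011110 | 0 | 1
  48 | 100100101010111101 | 1 | 1
  49 | 001001010101111011 | 0 | 1
  50 | 010010101011110111 | 0 | 1
  51 | 100101010111101111 | 1 | 0
  52 | 001010101111011110 | 0 | 1
  53 | 010101011110111101 | 0 | 0
  54 | 101010111101111010 | 1 | 0
  55 | 010101111011110100 | 0 | 1
  56 | 101011110111101001 | 1 | 0
  57 | 010111101111010010 | 0 | 1
  58 | 101111011110100101 | 1 | 1
  59 | 011110111101001011 | 0 | 1
  60 | 111101111010010111 | 1 | 1
  61 | 111011110100101111 | 1 | 1
  62 | 110111101001011111 | 1 | 0
  63 | 101111010010111110 | 1 | 1
  64 | 011110100101111101 | 0 | 1
  65 | 111101001011111011 | 1 | 0
  66 | 111010010111110110 | 1 | 0
  67 | 110100101111101100 | 1 | 0
  68 | 101001011111011000 | 1 | 0
  69 | 010010111110110000 | 0 | 0
  70 | 100101111101100000 | 1 | 0
  71 | 001011111011000000 | 0 | 1
  72 | 010111110110000001 | 0 | 0
  73 | 101111101100000010 | 1 | 1
  74 | 011111011000000101 | 0 | 0
  75 | 111110110000001010 | 1 | 1
  76 | 111101100000010101 | 1 | 1
  77 | 111011000000101011 | 1 | 1
  78 | 110110000001010111 | 1 | 0
  79 | 101100000010101110 | 1 | 1
  80 | 011000000101011101 | 0 | 1
  81 | 110000001010111011 | 1 | 1
  82 | 100000010101110111 | 1 | 0
  83 | 000000101011101110 | 0 | 1
  84 | 000001010111011101 | 0 | 1
  85 | 000010101110111011 | 0 | 0
  86 | 000101011101110110 | 0 | 1
  87 | 001010111011101101 | 0 | 1
  88 | 010101110111011011 | 0 | 1
  89 | 101011101110110111 | 1 | 1
  90 | 010111011101101111 | 0 | 1
  91 | 101110111011011111 | 1 | 0
  92 | 011101110110111110 | 0 | 0
  93 | 111011101101111100 | 1 | 0
  94 | 110111011011111000 | 1 | 0
  95 | 101110110111110000 | 1 | 0

110101100100101010100000110100110000111000101000100100101010111101111010010111110110000001010111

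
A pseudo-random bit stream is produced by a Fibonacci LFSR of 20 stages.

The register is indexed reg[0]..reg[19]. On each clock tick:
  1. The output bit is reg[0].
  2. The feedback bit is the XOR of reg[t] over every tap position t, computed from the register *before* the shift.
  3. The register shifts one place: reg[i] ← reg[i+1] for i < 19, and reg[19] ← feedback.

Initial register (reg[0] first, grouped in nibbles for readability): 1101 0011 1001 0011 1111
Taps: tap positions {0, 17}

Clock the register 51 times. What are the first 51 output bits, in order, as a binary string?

110100111001001111110011010100110101010110000101100

step | reg (before) | out | fb
   0 | 11010011100100111111 | 1 | 0
   1 | 10100111001001111110 | 1 | 0
   2 | 01001110010011111100 | 0 | 1
   3 | 10011100100111111001 | 1 | 1
   4 | 00111001001111110011 | 0 | 0
   5 | 01110010011111100110 | 0 | 1
   6 | 11100100111111001101 | 1 | 0
   7 | 11001001111110011010 | 1 | 1
   8 | 10010011111100110101 | 1 | 0
   9 | 00100111111001101010 | 0 | 0
  10 | 01001111110011010100 | 0 | 1
  11 | 10011111100110101001 | 1 | 1
  12 | 00111111001101010011 | 0 | 0
  13 | 01111110011010100110 | 0 | 1
  14 | 11111100110101001101 | 1 | 0
  15 | 11111001101010011010 | 1 | 1
  16 | 11110011010100110101 | 1 | 0
  17 | 11100110101001101010 | 1 | 1
  18 | 11001101010011010101 | 1 | 0
  19 | 10011010100110101010 | 1 | 1
  20 | 00110101001101010101 | 0 | 1
  21 | 01101010011010101011 | 0 | 0
  22 | 11010100110101010110 | 1 | 0
  23 | 10101001101010101100 | 1 | 0
  24 | 01010011010101011000 | 0 | 0
  25 | 10100110101010110000 | 1 | 1
  26 | 01001101010101100001 | 0 | 0
  27 | 10011010101011000010 | 1 | 1
  28 | 00110101010110000101 | 0 | 1
  29 | 01101010101100001011 | 0 | 0
  30 | 11010101011000010110 | 1 | 0
  31 | 10101010110000101100 | 1 | 0
  32 | 01010101100001011000 | 0 | 0
  33 | 10101011000010110000 | 1 | 1
  34 | 01010110000101100001 | 0 | 0
  35 | 10101100001011000010 | 1 | 1
  36 | 01011000010110000101 | 0 | 1
  37 | 10110000101100001011 | 1 | 1
  38 | 01100001011000010111 | 0 | 1
  39 | 11000010110000101111 | 1 | 0
  40 | 10000101100001011110 | 1 | 0
  41 | 00001011000010111100 | 0 | 1
  42 | 00010110000101111001 | 0 | 0
  43 | 00101100001011110010 | 0 | 0
  44 | 01011000010111100100 | 0 | 1
  45 | 10110000101111001001 | 1 | 1
  46 | 01100001011110010011 | 0 | 0
  47 | 11000010111100100110 | 1 | 0
  48 | 10000101111001001100 | 1 | 0
  49 | 00001011110010011000 | 0 | 0
  50 | 00010111100100110000 | 0 | 0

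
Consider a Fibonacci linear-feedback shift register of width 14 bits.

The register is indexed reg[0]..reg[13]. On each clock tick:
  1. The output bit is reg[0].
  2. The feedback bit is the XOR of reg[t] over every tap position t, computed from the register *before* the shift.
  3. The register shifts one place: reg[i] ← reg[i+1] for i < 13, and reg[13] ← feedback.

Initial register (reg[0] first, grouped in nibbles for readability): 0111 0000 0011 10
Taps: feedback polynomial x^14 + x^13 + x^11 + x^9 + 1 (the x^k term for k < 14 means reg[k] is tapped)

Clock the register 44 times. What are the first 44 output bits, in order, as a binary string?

step | reg (before) | out | fb
   0 | 01110000001110 | 0 | 1
   1 | 11100000011101 | 1 | 0
   2 | 11000000111010 | 1 | 0
   3 | 10000001110100 | 1 | 1
   4 | 00000011101001 | 0 | 1
   5 | 00000111010011 | 0 | 0
   6 | 00001110100110 | 0 | 1
   7 | 00011101001101 | 0 | 0
   8 | 00111010011010 | 0 | 1
   9 | 01110100110101 | 0 | 1
  10 | 11101001101011 | 1 | 0
  11 | 11010011010110 | 1 | 1
  12 | 10100110101101 | 1 | 1
  13 | 01001101011011 | 0 | 0
  14 | 10011010110110 | 1 | 1
  15 | 00110101101101 | 0 | 0
  16 | 01101011011010 | 0 | 1
  17 | 11010110110101 | 1 | 0
  18 | 10101101101010 | 1 | 1
  19 | 01011011010101 | 0 | 1
  20 | 10110110101011 | 1 | 0
  21 | 01101101010110 | 0 | 0
  22 | 11011010101100 | 1 | 0
  23 | 10110101011000 | 1 | 0
  24 | 01101010110000 | 0 | 1
  25 | 11010101100001 | 1 | 0
  26 | 10101011000010 | 1 | 1
  27 | 01010110000101 | 0 | 0
  28 | 10101100001010 | 1 | 1
  29 | 01011000010101 | 0 | 1
  30 | 10110000101011 | 1 | 0
  31 | 01100001010110 | 0 | 0
  32 | 11000010101100 | 1 | 0
  33 | 10000101011000 | 1 | 0
  34 | 00001010110000 | 0 | 1
  35 | 00010101100001 | 0 | 1
  36 | 00101011000011 | 0 | 1
  37 | 01010110000111 | 0 | 0
  38 | 10101100001110 | 1 | 0
  39 | 01011000011100 | 0 | 0
  40 | 10110000111000 | 1 | 0
  41 | 01100001110000 | 0 | 1
  42 | 11000011100001 | 1 | 0
  43 | 10000111000010 | 1 | 1

01110000001110100110101101101010110000101011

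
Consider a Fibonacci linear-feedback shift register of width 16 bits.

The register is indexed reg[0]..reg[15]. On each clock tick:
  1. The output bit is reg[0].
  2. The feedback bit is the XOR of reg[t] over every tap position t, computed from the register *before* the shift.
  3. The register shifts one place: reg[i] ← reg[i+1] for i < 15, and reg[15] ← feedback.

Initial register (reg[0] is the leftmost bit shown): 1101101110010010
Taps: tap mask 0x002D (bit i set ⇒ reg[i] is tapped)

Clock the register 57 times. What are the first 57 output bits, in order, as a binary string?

k : reg_k → out_k, fb_k
0: 1101101110010010 → 1, fb=0
1: 1011011100100100 → 1, fb=0
2: 0110111001001000 → 0, fb=0
3: 1101110010010000 → 1, fb=1
4: 1011100100100001 → 1, fb=1
5: 0111001001000011 → 0, fb=0
6: 1110010010000110 → 1, fb=1
7: 1100100100001101 → 1, fb=1
8: 1001001000011011 → 1, fb=0
9: 0010010000110110 → 0, fb=0
10: 0100100001101100 → 0, fb=0
11: 1001000011011000 → 1, fb=0
12: 0010000110110000 → 0, fb=1
13: 0100001101100001 → 0, fb=0
14: 1000011011000010 → 1, fb=0
15: 0000110110000100 → 0, fb=1
16: 0001101100001001 → 0, fb=1
17: 0011011000010011 → 0, fb=1
18: 0110110000100111 → 0, fb=0
19: 1101100001001110 → 1, fb=0
20: 1011000010011100 → 1, fb=1
21: 0110000100111001 → 0, fb=1
22: 1100001001110011 → 1, fb=1
23: 1000010011100111 → 1, fb=0
24: 0000100111001110 → 0, fb=0
25: 0001001110011100 → 0, fb=1
26: 0010011100111001 → 0, fb=0
27: 0100111001110010 → 0, fb=1
28: 1001110011100101 → 1, fb=1
29: 0011100111001011 → 0, fb=0
30: 0111001110010110 → 0, fb=0
31: 1110011100101100 → 1, fb=1
32: 1100111001011001 → 1, fb=0
33: 1001110010110010 → 1, fb=1
34: 0011100101100101 → 0, fb=0
35: 0111001011001010 → 0, fb=0
36: 1110010110010100 → 1, fb=1
37: 1100101100101001 → 1, fb=1
38: 1001011001010011 → 1, fb=1
39: 0010110010100111 → 0, fb=0
40: 0101100101001110 → 0, fb=1
41: 1011001010011101 → 1, fb=1
42: 0110010100111011 → 0, fb=0
43: 1100101001110110 → 1, fb=1
44: 1001010011101101 → 1, fb=1
45: 0010100111011011 → 0, fb=1
46: 0101001110110111 → 0, fb=1
47: 1010011101101111 → 1, fb=1
48: 0100111011011111 → 0, fb=1
49: 1001110110111111 → 1, fb=1
50: 0011101101111111 → 0, fb=0
51: 0111011011111110 → 0, fb=1
52: 1110110111111101 → 1, fb=1
53: 1101101111111011 → 1, fb=0
54: 1011011111110110 → 1, fb=0
55: 0110111111101100 → 0, fb=0
56: 1101111111011000 → 1, fb=1

110110111001001000011011000010011100111001011001010011101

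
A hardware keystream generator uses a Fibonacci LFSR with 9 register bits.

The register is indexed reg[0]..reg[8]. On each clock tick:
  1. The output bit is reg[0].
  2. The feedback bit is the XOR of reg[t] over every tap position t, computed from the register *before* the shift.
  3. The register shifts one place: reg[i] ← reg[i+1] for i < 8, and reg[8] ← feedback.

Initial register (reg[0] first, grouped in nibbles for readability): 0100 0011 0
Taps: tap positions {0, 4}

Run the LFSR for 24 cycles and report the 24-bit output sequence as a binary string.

step | reg (before) | out | fb
   0 | 010000110 | 0 | 0
   1 | 100001100 | 1 | 1
   2 | 000011001 | 0 | 1
   3 | 000110011 | 0 | 1
   4 | 001100111 | 0 | 0
   5 | 011001110 | 0 | 0
   6 | 110011100 | 1 | 0
   7 | 100111000 | 1 | 0
   8 | 001110000 | 0 | 1
   9 | 011100001 | 0 | 0
  10 | 111000010 | 1 | 1
  11 | 110000101 | 1 | 1
  12 | 100001011 | 1 | 1
  13 | 000010111 | 0 | 1
  14 | 000101111 | 0 | 0
  15 | 001011110 | 0 | 1
  16 | 010111101 | 0 | 1
  17 | 101111011 | 1 | 0
  18 | 011110110 | 0 | 1
  19 | 111101101 | 1 | 1
  20 | 111011011 | 1 | 0
  21 | 110110110 | 1 | 0
  22 | 101101100 | 1 | 1
  23 | 011011001 | 0 | 1

010000110011100001011110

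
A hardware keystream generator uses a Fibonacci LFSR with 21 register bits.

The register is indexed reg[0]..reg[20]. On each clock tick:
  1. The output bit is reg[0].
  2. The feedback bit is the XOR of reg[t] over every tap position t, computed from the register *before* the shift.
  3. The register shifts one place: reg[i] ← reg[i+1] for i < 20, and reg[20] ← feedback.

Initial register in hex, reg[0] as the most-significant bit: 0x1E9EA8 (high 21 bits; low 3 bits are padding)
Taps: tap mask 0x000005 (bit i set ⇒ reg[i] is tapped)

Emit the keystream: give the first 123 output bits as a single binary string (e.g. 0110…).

000111101001111010101011001001110010000000111101110111010000011001010101010010001111100000000011010110001100000001110001110

k : reg_k → out_k, fb_k
0: 000111101001111010101 → 0, fb=0
1: 001111010011110101010 → 0, fb=1
2: 011110100111101010101 → 0, fb=1
3: 111101001111010101011 → 1, fb=0
4: 111010011110101010110 → 1, fb=0
5: 110100111101010101100 → 1, fb=1
6: 101001111010101011001 → 1, fb=0
7: 010011110101010110010 → 0, fb=0
8: 100111101010101100100 → 1, fb=1
9: 001111010101011001001 → 0, fb=1
10: 011110101010110010011 → 0, fb=1
11: 111101010101100100111 → 1, fb=0
12: 111010101011001001110 → 1, fb=0
13: 110101010110010011100 → 1, fb=1
14: 101010101100100111001 → 1, fb=0
15: 010101011001001110010 → 0, fb=0
16: 101010110010011100100 → 1, fb=0
17: 010101100100111001000 → 0, fb=0
18: 101011001001110010000 → 1, fb=0
19: 010110010011100100000 → 0, fb=0
20: 101100100111001000000 → 1, fb=0
21: 011001001110010000000 → 0, fb=1
22: 110010011100100000001 → 1, fb=1
23: 100100111001000000011 → 1, fb=1
24: 001001110010000000111 → 0, fb=1
25: 010011100100000001111 → 0, fb=0
26: 100111001000000011110 → 1, fb=1
27: 001110010000000111101 → 0, fb=1
28: 011100100000001111011 → 0, fb=1
29: 111001000000011110111 → 1, fb=0
30: 110010000000111101110 → 1, fb=1
31: 100100000001111011101 → 1, fb=1
32: 001000000011110111011 → 0, fb=1
33: 010000000111101110111 → 0, fb=0
34: 100000001111011101110 → 1, fb=1
35: 000000011110111011101 → 0, fb=0
36: 000000111101110111010 → 0, fb=0
37: 000001111011101110100 → 0, fb=0
38: 000011110111011101000 → 0, fb=0
39: 000111101110111010000 → 0, fb=0
40: 001111011101110100000 → 0, fb=1
41: 011110111011101000001 → 0, fb=1
42: 111101110111010000011 → 1, fb=0
43: 111011101110100000110 → 1, fb=0
44: 110111011101000001100 → 1, fb=1
45: 101110111010000011001 → 1, fb=0
46: 011101110100000110010 → 0, fb=1
47: 111011101000001100101 → 1, fb=0
48: 110111010000011001010 → 1, fb=1
49: 101110100000110010101 → 1, fb=0
50: 011101000001100101010 → 0, fb=1
51: 111010000011001010101 → 1, fb=0
52: 110100000110010101010 → 1, fb=1
53: 101000001100101010101 → 1, fb=0
54: 010000011001010101010 → 0, fb=0
55: 100000110010101010100 → 1, fb=1
56: 000001100101010101001 → 0, fb=0
57: 000011001010101010010 → 0, fb=0
58: 000110010101010100100 → 0, fb=0
59: 001100101010101001000 → 0, fb=1
60: 011001010101010010001 → 0, fb=1
61: 110010101010100100011 → 1, fb=1
62: 100101010101001000111 → 1, fb=1
63: 001010101010010001111 → 0, fb=1
64: 010101010100100011111 → 0, fb=0
65: 101010101001000111110 → 1, fb=0
66: 010101010010001111100 → 0, fb=0
67: 101010100100011111000 → 1, fb=0
68: 010101001000111110000 → 0, fb=0
69: 101010010001111100000 → 1, fb=0
70: 010100100011111000000 → 0, fb=0
71: 101001000111110000000 → 1, fb=0
72: 010010001111100000000 → 0, fb=0
73: 100100011111000000000 → 1, fb=1
74: 001000111110000000001 → 0, fb=1
75: 010001111100000000011 → 0, fb=0
76: 100011111000000000110 → 1, fb=1
77: 000111110000000001101 → 0, fb=0
78: 001111100000000011010 → 0, fb=1
79: 011111000000000110101 → 0, fb=1
80: 111110000000001101011 → 1, fb=0
81: 111100000000011010110 → 1, fb=0
82: 111000000000110101100 → 1, fb=0
83: 110000000001101011000 → 1, fb=1
84: 100000000011010110001 → 1, fb=1
85: 000000000110101100011 → 0, fb=0
86: 000000001101011000110 → 0, fb=0
87: 000000011010110001100 → 0, fb=0
88: 000000110101100011000 → 0, fb=0
89: 000001101011000110000 → 0, fb=0
90: 000011010110001100000 → 0, fb=0
91: 000110101100011000000 → 0, fb=0
92: 001101011000110000000 → 0, fb=1
93: 011010110001100000001 → 0, fb=1
94: 110101100011000000011 → 1, fb=1
95: 101011000110000000111 → 1, fb=0
96: 010110001100000001110 → 0, fb=0
97: 101100011000000011100 → 1, fb=0
98: 011000110000000111000 → 0, fb=1
99: 110001100000001110001 → 1, fb=1
100: 100011000000011100011 → 1, fb=1
101: 000110000000111000111 → 0, fb=0
102: 001100000001110001110 → 0, fb=1
103: 011000000011100011101 → 0, fb=1
104: 110000000111000111011 → 1, fb=1
105: 100000001110001110111 → 1, fb=1
106: 000000011100011101111 → 0, fb=0
107: 000000111000111011110 → 0, fb=0
108: 000001110001110111100 → 0, fb=0
109: 000011100011101111000 → 0, fb=0
110: 000111000111011110000 → 0, fb=0
111: 001110001110111100000 → 0, fb=1
112: 011100011101111000001 → 0, fb=1
113: 111000111011110000011 → 1, fb=0
114: 110001110111100000110 → 1, fb=1
115: 100011101111000001101 → 1, fb=1
116: 000111011110000011011 → 0, fb=0
117: 001110111100000110110 → 0, fb=1
118: 011101111000001101101 → 0, fb=1
119: 111011110000011011011 → 1, fb=0
120: 110111100000110110110 → 1, fb=1
121: 101111000001101101101 → 1, fb=0
122: 011110000011011011010 → 0, fb=1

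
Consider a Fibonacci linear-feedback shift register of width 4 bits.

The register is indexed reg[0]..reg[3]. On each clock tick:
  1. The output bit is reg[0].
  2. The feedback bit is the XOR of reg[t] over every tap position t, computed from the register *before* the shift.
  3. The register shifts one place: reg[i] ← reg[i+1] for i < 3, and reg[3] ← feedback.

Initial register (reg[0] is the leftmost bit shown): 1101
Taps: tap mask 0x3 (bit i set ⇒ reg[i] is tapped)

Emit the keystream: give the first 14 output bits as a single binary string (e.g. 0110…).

11010111100010

step | reg (before) | out | fb
   0 | 1101 | 1 | 0
   1 | 1010 | 1 | 1
   2 | 0101 | 0 | 1
   3 | 1011 | 1 | 1
   4 | 0111 | 0 | 1
   5 | 1111 | 1 | 0
   6 | 1110 | 1 | 0
   7 | 1100 | 1 | 0
   8 | 1000 | 1 | 1
   9 | 0001 | 0 | 0
  10 | 0010 | 0 | 0
  11 | 0100 | 0 | 1
  12 | 1001 | 1 | 1
  13 | 0011 | 0 | 0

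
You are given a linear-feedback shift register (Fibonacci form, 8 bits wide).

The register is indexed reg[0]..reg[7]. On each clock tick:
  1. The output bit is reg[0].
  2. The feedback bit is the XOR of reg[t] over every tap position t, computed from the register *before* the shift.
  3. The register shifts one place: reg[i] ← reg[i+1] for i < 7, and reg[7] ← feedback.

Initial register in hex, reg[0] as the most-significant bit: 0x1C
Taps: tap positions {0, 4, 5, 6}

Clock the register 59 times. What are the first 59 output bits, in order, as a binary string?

00011100010000000101100011110100001111111100100001010011111

step | reg (before) | out | fb
   0 | 00011100 | 0 | 0
   1 | 00111000 | 0 | 1
   2 | 01110001 | 0 | 0
   3 | 11100010 | 1 | 0
   4 | 11000100 | 1 | 0
   5 | 10001000 | 1 | 0
   6 | 00010000 | 0 | 0
   7 | 00100000 | 0 | 0
   8 | 01000000 | 0 | 0
   9 | 10000000 | 1 | 1
  10 | 00000001 | 0 | 0
  11 | 00000010 | 0 | 1
  12 | 00000101 | 0 | 1
  13 | 00001011 | 0 | 0
  14 | 00010110 | 0 | 0
  15 | 00101100 | 0 | 0
  16 | 01011000 | 0 | 1
  17 | 10110001 | 1 | 1
  18 | 01100011 | 0 | 1
  19 | 11000111 | 1 | 1
  20 | 10001111 | 1 | 0
  21 | 00011110 | 0 | 1
  22 | 00111101 | 0 | 0
  23 | 01111010 | 0 | 0
  24 | 11110100 | 1 | 0
  25 | 11101000 | 1 | 0
  26 | 11010000 | 1 | 1
  27 | 10100001 | 1 | 1
  28 | 01000011 | 0 | 1
  29 | 10000111 | 1 | 1
  30 | 00001111 | 0 | 1
  31 | 00011111 | 0 | 1
  32 | 00111111 | 0 | 1
  33 | 01111111 | 0 | 1
  34 | 11111111 | 1 | 0
  35 | 11111110 | 1 | 0
  36 | 11111100 | 1 | 1
  37 | 11111001 | 1 | 0
  38 | 11110010 | 1 | 0
  39 | 11100100 | 1 | 0
  40 | 11001000 | 1 | 0
  41 | 10010000 | 1 | 1
  42 | 00100001 | 0 | 0
  43 | 01000010 | 0 | 1
  44 | 10000101 | 1 | 0
  45 | 00001010 | 0 | 0
  46 | 00010100 | 0 | 1
  47 | 00101001 | 0 | 1
  48 | 01010011 | 0 | 1
  49 | 10100111 | 1 | 1
  50 | 01001111 | 0 | 1
  51 | 10011111 | 1 | 0
  52 | 00111110 | 0 | 1
  53 | 01111101 | 0 | 0
  54 | 11111010 | 1 | 1
  55 | 11110101 | 1 | 0
  56 | 11101010 | 1 | 1
  57 | 11010101 | 1 | 0
  58 | 10101010 | 1 | 1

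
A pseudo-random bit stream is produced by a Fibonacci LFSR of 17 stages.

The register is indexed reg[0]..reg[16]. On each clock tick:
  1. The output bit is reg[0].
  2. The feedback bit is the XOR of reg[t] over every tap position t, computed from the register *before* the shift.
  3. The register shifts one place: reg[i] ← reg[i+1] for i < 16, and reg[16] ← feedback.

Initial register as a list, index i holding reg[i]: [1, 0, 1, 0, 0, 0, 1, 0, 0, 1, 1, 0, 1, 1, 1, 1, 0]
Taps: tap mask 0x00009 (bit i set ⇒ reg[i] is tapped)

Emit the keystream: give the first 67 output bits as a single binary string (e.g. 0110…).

1010001001101111010110001000101011001110011011100101111010001110010

tick  register→output (feedback)
  0  10100010011011110→1 (1)
  1  01000100110111101→0 (0)
  2  10001001101111010→1 (1)
  3  00010011011110101→0 (1)
  4  00100110111101011→0 (0)
  5  01001101111010110→0 (0)
  6  10011011110101100→1 (0)
  7  00110111101011000→0 (1)
  8  01101111010110001→0 (0)
  9  11011110101100010→1 (0)
 10  10111101011000100→1 (0)
 11  01111010110001000→0 (1)
 12  11110101100010001→1 (0)
 13  11101011000100010→1 (1)
 14  11010110001000101→1 (0)
 15  10101100010001010→1 (1)
 16  01011000100010101→0 (1)
 17  10110001000101011→1 (0)
 18  01100010001010110→0 (0)
 19  11000100010101100→1 (1)
 20  10001000101011001→1 (1)
 21  00010001010110011→0 (1)
 22  00100010101100111→0 (0)
 23  01000101011001110→0 (0)
 24  10001010110011100→1 (1)
 25  00010101100111001→0 (1)
 26  00101011001110011→0 (0)
 27  01010110011100110→0 (1)
 28  10101100111001101→1 (1)
 29  01011001110011011→0 (1)
 30  10110011100110111→1 (0)
 31  01100111001101110→0 (0)
 32  11001110011011100→1 (1)
 33  10011100110111001→1 (0)
 34  00111001101110010→0 (1)
 35  01110011011100101→0 (1)
 36  11100110111001011→1 (1)
 37  11001101110010111→1 (1)
 38  10011011100101111→1 (0)
 39  00110111001011110→0 (1)
 40  01101110010111101→0 (0)
 41  11011100101111010→1 (0)
 42  10111001011110100→1 (0)
 43  01110010111101000→0 (1)
 44  11100101111010001→1 (1)
 45  11001011110100011→1 (1)
 46  10010111101000111→1 (0)
 47  00101111010001110→0 (0)
 48  01011110100011100→0 (1)
 49  10111101000111001→1 (0)
 50  01111010001110010→0 (1)
 51  11110100011100101→1 (0)
 52  11101000111001010→1 (1)
 53  11010001110010101→1 (0)
 54  10100011100101010→1 (1)
 55  01000111001010101→0 (0)
 56  10001110010101010→1 (1)
 57  00011100101010101→0 (1)
 58  00111001010101011→0 (1)
 59  01110010101010111→0 (1)
 60  11100101010101111→1 (1)
 61  11001010101011111→1 (1)
 62  10010101010111111→1 (0)
 63  00101010101111110→0 (0)
 64  01010101011111100→0 (1)
 65  10101010111111001→1 (1)
 66  01010101111110011→0 (1)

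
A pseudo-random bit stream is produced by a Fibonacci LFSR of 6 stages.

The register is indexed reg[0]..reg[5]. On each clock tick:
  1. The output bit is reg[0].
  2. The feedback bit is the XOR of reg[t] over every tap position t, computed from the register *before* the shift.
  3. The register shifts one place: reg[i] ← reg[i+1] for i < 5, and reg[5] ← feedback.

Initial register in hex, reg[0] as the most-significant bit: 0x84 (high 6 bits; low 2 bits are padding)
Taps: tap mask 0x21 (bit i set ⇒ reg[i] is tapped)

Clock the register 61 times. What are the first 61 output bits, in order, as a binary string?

1000010000011111101010110011011101101001001110001011110010100

tick  register→output (feedback)
  0  100001→1 (0)
  1  000010→0 (0)
  2  000100→0 (0)
  3  001000→0 (0)
  4  010000→0 (0)
  5  100000→1 (1)
  6  000001→0 (1)
  7  000011→0 (1)
  8  000111→0 (1)
  9  001111→0 (1)
 10  011111→0 (1)
 11  111111→1 (0)
 12  111110→1 (1)
 13  111101→1 (0)
 14  111010→1 (1)
 15  110101→1 (0)
 16  101010→1 (1)
 17  010101→0 (1)
 18  101011→1 (0)
 19  010110→0 (0)
 20  101100→1 (1)
 21  011001→0 (1)
 22  110011→1 (0)
 23  100110→1 (1)
 24  001101→0 (1)
 25  011011→0 (1)
 26  110111→1 (0)
 27  101110→1 (1)
 28  011101→0 (1)
 29  111011→1 (0)
 30  110110→1 (1)
 31  101101→1 (0)
 32  011010→0 (0)
 33  110100→1 (1)
 34  101001→1 (0)
 35  010010→0 (0)
 36  100100→1 (1)
 37  001001→0 (1)
 38  010011→0 (1)
 39  100111→1 (0)
 40  001110→0 (0)
 41  011100→0 (0)
 42  111000→1 (1)
 43  110001→1 (0)
 44  100010→1 (1)
 45  000101→0 (1)
 46  001011→0 (1)
 47  010111→0 (1)
 48  101111→1 (0)
 49  011110→0 (0)
 50  111100→1 (1)
 51  111001→1 (0)
 52  110010→1 (1)
 53  100101→1 (0)
 54  001010→0 (0)
 55  010100→0 (0)
 56  101000→1 (1)
 57  010001→0 (1)
 58  100011→1 (0)
 59  000110→0 (0)
 60  001100→0 (0)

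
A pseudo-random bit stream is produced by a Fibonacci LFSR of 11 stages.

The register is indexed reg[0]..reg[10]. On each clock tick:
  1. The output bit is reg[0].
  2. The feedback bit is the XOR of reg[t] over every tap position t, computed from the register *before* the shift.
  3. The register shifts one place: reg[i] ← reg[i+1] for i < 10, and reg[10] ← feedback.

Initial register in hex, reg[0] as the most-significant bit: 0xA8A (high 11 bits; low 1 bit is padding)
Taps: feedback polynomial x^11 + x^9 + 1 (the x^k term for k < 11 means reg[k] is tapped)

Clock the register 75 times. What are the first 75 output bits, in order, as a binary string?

k : reg_k → out_k, fb_k
0: 10101000101 → 1, fb=1
1: 01010001011 → 0, fb=1
2: 10100010111 → 1, fb=0
3: 01000101110 → 0, fb=1
4: 10001011101 → 1, fb=1
5: 00010111011 → 0, fb=1
6: 00101110111 → 0, fb=1
7: 01011101111 → 0, fb=1
8: 10111011111 → 1, fb=0
9: 01110111110 → 0, fb=1
10: 11101111101 → 1, fb=1
11: 11011111011 → 1, fb=0
12: 10111110110 → 1, fb=0
13: 01111101100 → 0, fb=0
14: 11111011000 → 1, fb=1
15: 11110110001 → 1, fb=1
16: 11101100011 → 1, fb=0
17: 11011000110 → 1, fb=0
18: 10110001100 → 1, fb=1
19: 01100011001 → 0, fb=0
20: 11000110010 → 1, fb=0
21: 10001100100 → 1, fb=1
22: 00011001001 → 0, fb=0
23: 00110010010 → 0, fb=1
24: 01100100101 → 0, fb=0
25: 11001001010 → 1, fb=0
26: 10010010100 → 1, fb=1
27: 00100101001 → 0, fb=0
28: 01001010010 → 0, fb=1
29: 10010100101 → 1, fb=1
30: 00101001011 → 0, fb=1
31: 01010010111 → 0, fb=1
32: 10100101111 → 1, fb=0
33: 01001011110 → 0, fb=1
34: 10010111101 → 1, fb=1
35: 00101111011 → 0, fb=1
36: 01011110111 → 0, fb=1
37: 10111101111 → 1, fb=0
38: 01111011110 → 0, fb=1
39: 11110111101 → 1, fb=1
40: 11101111011 → 1, fb=0
41: 11011110110 → 1, fb=0
42: 10111101100 → 1, fb=1
43: 01111011001 → 0, fb=0
44: 11110110010 → 1, fb=0
45: 11101100100 → 1, fb=1
46: 11011001001 → 1, fb=1
47: 10110010011 → 1, fb=0
48: 01100100110 → 0, fb=1
49: 11001001101 → 1, fb=1
50: 10010011011 → 1, fb=0
51: 00100110110 → 0, fb=1
52: 01001101101 → 0, fb=0
53: 10011011010 → 1, fb=0
54: 00110110100 → 0, fb=0
55: 01101101000 → 0, fb=0
56: 11011010000 → 1, fb=1
57: 10110100001 → 1, fb=1
58: 01101000011 → 0, fb=1
59: 11010000111 → 1, fb=0
60: 10100001110 → 1, fb=0
61: 01000011100 → 0, fb=0
62: 10000111000 → 1, fb=1
63: 00001110001 → 0, fb=0
64: 00011100010 → 0, fb=1
65: 00111000101 → 0, fb=0
66: 01110001010 → 0, fb=1
67: 11100010101 → 1, fb=1
68: 11000101011 → 1, fb=0
69: 10001010110 → 1, fb=0
70: 00010101100 → 0, fb=0
71: 00101011000 → 0, fb=0
72: 01010110000 → 0, fb=0
73: 10101100000 → 1, fb=1
74: 01011000001 → 0, fb=0

101010001011101111101100011001001010010111101111011001001101101000011100010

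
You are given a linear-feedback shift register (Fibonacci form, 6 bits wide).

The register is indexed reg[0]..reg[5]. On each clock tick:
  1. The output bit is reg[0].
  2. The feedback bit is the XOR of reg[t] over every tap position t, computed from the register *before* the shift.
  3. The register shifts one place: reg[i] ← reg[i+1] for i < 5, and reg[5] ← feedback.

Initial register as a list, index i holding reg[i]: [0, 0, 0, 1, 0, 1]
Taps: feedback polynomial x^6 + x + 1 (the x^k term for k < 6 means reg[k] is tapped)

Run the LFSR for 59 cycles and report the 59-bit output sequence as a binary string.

tick  register→output (feedback)
  0  000101→0 (0)
  1  001010→0 (0)
  2  010100→0 (1)
  3  101001→1 (1)
  4  010011→0 (1)
  5  100111→1 (1)
  6  001111→0 (0)
  7  011110→0 (1)
  8  111101→1 (0)
  9  111010→1 (0)
 10  110100→1 (0)
 11  101000→1 (1)
 12  010001→0 (1)
 13  100011→1 (1)
 14  000111→0 (0)
 15  001110→0 (0)
 16  011100→0 (1)
 17  111001→1 (0)
 18  110010→1 (0)
 19  100100→1 (1)
 20  001001→0 (0)
 21  010010→0 (1)
 22  100101→1 (1)
 23  001011→0 (0)
 24  010110→0 (1)
 25  101101→1 (1)
 26  011011→0 (1)
 27  110111→1 (0)
 28  101110→1 (1)
 29  011101→0 (1)
 30  111011→1 (0)
 31  110110→1 (0)
 32  101100→1 (1)
 33  011001→0 (1)
 34  110011→1 (0)
 35  100110→1 (1)
 36  001101→0 (0)
 37  011010→0 (1)
 38  110101→1 (0)
 39  101010→1 (1)
 40  010101→0 (1)
 41  101011→1 (1)
 42  010111→0 (1)
 43  101111→1 (1)
 44  011111→0 (1)
 45  111111→1 (0)
 46  111110→1 (0)
 47  111100→1 (0)
 48  111000→1 (0)
 49  110000→1 (0)
 50  100000→1 (1)
 51  000001→0 (0)
 52  000010→0 (0)
 53  000100→0 (0)
 54  001000→0 (0)
 55  010000→0 (1)
 56  100001→1 (1)
 57  000011→0 (0)
 58  000110→0 (0)

00010100111101000111001001011011101100110101011111100000100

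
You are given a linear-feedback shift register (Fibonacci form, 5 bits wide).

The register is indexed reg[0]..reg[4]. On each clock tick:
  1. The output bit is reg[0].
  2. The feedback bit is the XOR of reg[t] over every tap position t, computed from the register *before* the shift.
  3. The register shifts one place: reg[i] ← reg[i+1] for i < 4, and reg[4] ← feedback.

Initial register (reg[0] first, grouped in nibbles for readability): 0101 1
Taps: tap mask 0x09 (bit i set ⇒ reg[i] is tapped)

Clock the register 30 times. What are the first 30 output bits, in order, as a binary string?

k : reg_k → out_k, fb_k
0: 01011 → 0, fb=1
1: 10111 → 1, fb=0
2: 01110 → 0, fb=1
3: 11101 → 1, fb=1
4: 11011 → 1, fb=0
5: 10110 → 1, fb=0
6: 01100 → 0, fb=0
7: 11000 → 1, fb=1
8: 10001 → 1, fb=1
9: 00011 → 0, fb=1
10: 00111 → 0, fb=1
11: 01111 → 0, fb=1
12: 11111 → 1, fb=0
13: 11110 → 1, fb=0
14: 11100 → 1, fb=1
15: 11001 → 1, fb=1
16: 10011 → 1, fb=0
17: 00110 → 0, fb=1
18: 01101 → 0, fb=0
19: 11010 → 1, fb=0
20: 10100 → 1, fb=1
21: 01001 → 0, fb=0
22: 10010 → 1, fb=0
23: 00100 → 0, fb=0
24: 01000 → 0, fb=0
25: 10000 → 1, fb=1
26: 00001 → 0, fb=0
27: 00010 → 0, fb=1
28: 00101 → 0, fb=0
29: 01010 → 0, fb=1

010111011000111110011010010000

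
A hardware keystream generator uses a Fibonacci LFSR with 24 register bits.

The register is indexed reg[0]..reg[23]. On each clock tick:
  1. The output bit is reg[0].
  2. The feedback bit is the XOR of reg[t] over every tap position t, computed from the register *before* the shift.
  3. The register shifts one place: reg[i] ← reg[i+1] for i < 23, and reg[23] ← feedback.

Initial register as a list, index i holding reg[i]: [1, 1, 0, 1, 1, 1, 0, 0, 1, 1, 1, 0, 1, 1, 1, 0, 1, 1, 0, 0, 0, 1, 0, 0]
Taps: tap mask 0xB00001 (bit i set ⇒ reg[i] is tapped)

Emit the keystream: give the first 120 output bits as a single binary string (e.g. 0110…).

110111001110111011000100000101011111010111000000000110100001101000111000111100100101100011001001100100011010010000001111

tick  register→output (feedback)
  0  110111001110111011000100→1 (0)
  1  101110011101110110001000→1 (0)
  2  011100111011101100010000→0 (0)
  3  111001110111011000100000→1 (1)
  4  110011101110110001000001→1 (0)
  5  100111011101100010000010→1 (1)
  6  001110111011000100000101→0 (0)
  7  011101110110001000001010→0 (1)
  8  111011101100010000010101→1 (1)
  9  110111011000100000101011→1 (1)
 10  101110110001000001010111→1 (1)
 11  011101100010000010101111→0 (1)
 12  111011000100000101011111→1 (0)
 13  110110001000001010111110→1 (1)
 14  101100010000010101111101→1 (0)
 15  011000100000101011111010→0 (1)
 16  110001000001010111110101→1 (1)
 17  100010000010101111101011→1 (1)
 18  000100000101011111010111→0 (0)
 19  001000001010111110101110→0 (0)
 20  010000010101111101011100→0 (0)
 21  100000101011111010111000→1 (0)
 22  000001010111110101110000→0 (0)
 23  000010101111101011100000→0 (0)
 24  000101011111010111000000→0 (0)
 25  001010111110101110000000→0 (0)
 26  010101111101011100000000→0 (0)
 27  101011111010111000000000→1 (1)
 28  010111110101110000000001→0 (1)
 29  101111101011100000000011→1 (0)
 30  011111010111000000000110→0 (1)
 31  111110101110000000001101→1 (0)
 32  111101011100000000011010→1 (0)
 33  111010111000000000110100→1 (0)
 34  110101110000000001101000→1 (0)
 35  101011100000000011010000→1 (1)
 36  010111000000000110100001→0 (1)
 37  101110000000001101000011→1 (0)
 38  011100000000011010000110→0 (1)
 39  111000000000110100001101→1 (0)
 40  110000000001101000011010→1 (0)
 41  100000000011010000110100→1 (0)
 42  000000000110100001101000→0 (1)
 43  000000001101000011010001→0 (1)
 44  000000011010000110100011→0 (1)
 45  000000110100001101000111→0 (0)
 46  000001101000011010001110→0 (0)
 47  000011010000110100011100→0 (0)
 48  000110100001101000111000→0 (1)
 49  001101000011010001110001→0 (1)
 50  011010000110100011100011→0 (1)
 51  110100001101000111000111→1 (1)
 52  101000011010001110001111→1 (0)
 53  010000110100011100011110→0 (0)
 54  100001101000111000111100→1 (1)
 55  000011010001110001111001→0 (0)
 56  000110100011100011110010→0 (0)
 57  001101000111000111100100→0 (1)
 58  011010001110001111001001→0 (0)
 59  110100011100011110010010→1 (1)
 60  101000111000111100100101→1 (1)
 61  010001110001111001001011→0 (0)
 62  100011100011110010010110→1 (0)
 63  000111000111100100101100→0 (0)
 64  001110001111001001011000→0 (1)
 65  011100011110010010110001→0 (1)
 66  111000111100100101100011→1 (0)
 67  110001111001001011000110→1 (0)
 68  100011110010010110001100→1 (1)
 69  000111100100101100011001→0 (0)
 70  001111001001011000110010→0 (0)
 71  011110010010110001100100→0 (1)
 72  111100100101100011001001→1 (1)
 73  111001001011000110010011→1 (0)
 74  110010010110001100100110→1 (0)
 75  100100101100011001001100→1 (1)
 76  001001011000110010011001→0 (0)
 77  010010110001100100110010→0 (0)
 78  100101100011001001100100→1 (0)
 79  001011000110010011001000→0 (1)
 80  010110001100100110010001→0 (1)
 81  101100011001001100100011→1 (0)
 82  011000110010011001000110→0 (1)
 83  110001100100110010001101→1 (0)
 84  100011001001100100011010→1 (0)
 85  000110010011001000110100→0 (1)
 86  001100100110010001101001→0 (0)
 87  011001001100100011010010→0 (0)
 88  110010011001000110100100→1 (0)
 89  100100110010001101001000→1 (0)
 90  001001100100011010010000→0 (0)
 91  010011001000110100100000→0 (0)
 92  100110010001101001000000→1 (1)
 93  001100100011010010000001→0 (1)
 94  011001000110100100000011→0 (1)
 95  110010001101001000000111→1 (1)
 96  100100011010010000001111→1 (0)
 97  001000110100100000011110→0 (0)
 98  010001101001000000111100→0 (0)
 99  100011010010000001111000→1 (0)
100  000110100100000011110000→0 (0)
101  001101001000000111100000→0 (0)
102  011010010000001111000000→0 (0)
103  110100100000011110000000→1 (1)
104  101001000000111100000001→1 (0)
105  010010000001111000000010→0 (0)
106  100100000011110000000100→1 (0)
107  001000000111100000001000→0 (1)
108  010000001111000000010001→0 (1)
109  100000011110000000100011→1 (0)
110  000000111100000001000110→0 (1)
111  000001111000000010001101→0 (1)
112  000011110000000100011011→0 (0)
113  000111100000001000110110→0 (1)
114  001111000000010001101101→0 (1)
115  011110000000100011011011→0 (0)
116  111100000001000110110110→1 (0)
117  111000000010001101101100→1 (1)
118  110000000100011011011001→1 (1)
119  100000001000110110110011→1 (0)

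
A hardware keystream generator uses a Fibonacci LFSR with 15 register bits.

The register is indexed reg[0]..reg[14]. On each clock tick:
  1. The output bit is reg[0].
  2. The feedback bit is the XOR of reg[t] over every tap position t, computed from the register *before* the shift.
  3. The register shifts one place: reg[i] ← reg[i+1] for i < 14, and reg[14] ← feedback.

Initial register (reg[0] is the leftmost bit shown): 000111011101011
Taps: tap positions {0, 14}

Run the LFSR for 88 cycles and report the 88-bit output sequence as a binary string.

step | reg (before) | out | fb
   0 | 000111011101011 | 0 | 1
   1 | 001110111010111 | 0 | 1
   2 | 011101110101111 | 0 | 1
   3 | 111011101011111 | 1 | 0
   4 | 110111010111110 | 1 | 1
   5 | 101110101111101 | 1 | 0
   6 | 011101011111010 | 0 | 0
   7 | 111010111110100 | 1 | 1
   8 | 110101111101001 | 1 | 0
   9 | 101011111010010 | 1 | 1
  10 | 010111110100101 | 0 | 1
  11 | 101111101001011 | 1 | 0
  12 | 011111010010110 | 0 | 0
  13 | 111110100101100 | 1 | 1
  14 | 111101001011001 | 1 | 0
  15 | 111010010110010 | 1 | 1
  16 | 110100101100101 | 1 | 0
  17 | 101001011001010 | 1 | 1
  18 | 010010110010101 | 0 | 1
  19 | 100101100101011 | 1 | 0
  20 | 001011001010110 | 0 | 0
  21 | 010110010101100 | 0 | 0
  22 | 101100101011000 | 1 | 1
  23 | 011001010110001 | 0 | 1
  24 | 110010101100011 | 1 | 0
  25 | 100101011000110 | 1 | 1
  26 | 001010110001101 | 0 | 1
  27 | 010101100011011 | 0 | 1
  28 | 101011000110111 | 1 | 0
  29 | 010110001101110 | 0 | 0
  30 | 101100011011100 | 1 | 1
  31 | 011000110111001 | 0 | 1
  32 | 110001101110011 | 1 | 0
  33 | 100011011100110 | 1 | 1
  34 | 000110111001101 | 0 | 1
  35 | 001101110011011 | 0 | 1
  36 | 011011100110111 | 0 | 1
  37 | 110111001101111 | 1 | 0
  38 | 101110011011110 | 1 | 1
  39 | 011100110111101 | 0 | 1
  40 | 111001101111011 | 1 | 0
  41 | 110011011110110 | 1 | 1
  42 | 100110111101101 | 1 | 0
  43 | 001101111011010 | 0 | 0
  44 | 011011110110100 | 0 | 0
  45 | 110111101101000 | 1 | 1
  46 | 101111011010001 | 1 | 0
  47 | 011110110100010 | 0 | 0
  48 | 111101101000100 | 1 | 1
  49 | 111011010001001 | 1 | 0
  50 | 110110100010010 | 1 | 1
  51 | 101101000100101 | 1 | 0
  52 | 011010001001010 | 0 | 0
  53 | 110100010010100 | 1 | 1
  54 | 101000100101001 | 1 | 0
  55 | 010001001010010 | 0 | 0
  56 | 100010010100100 | 1 | 1
  57 | 000100101001001 | 0 | 1
  58 | 001001010010011 | 0 | 1
  59 | 010010100100111 | 0 | 1
  60 | 100101001001111 | 1 | 0
  61 | 001010010011110 | 0 | 0
  62 | 010100100111100 | 0 | 0
  63 | 101001001111000 | 1 | 1
  64 | 010010011110001 | 0 | 1
  65 | 100100111100011 | 1 | 0
  66 | 001001111000110 | 0 | 0
  67 | 010011110001100 | 0 | 0
  68 | 100111100011000 | 1 | 1
  69 | 001111000110001 | 0 | 1
  70 | 011110001100011 | 0 | 1
  71 | 111100011000111 | 1 | 0
  72 | 111000110001110 | 1 | 1
  73 | 110001100011101 | 1 | 0
  74 | 100011000111010 | 1 | 1
  75 | 000110001110101 | 0 | 1
  76 | 001100011101011 | 0 | 1
  77 | 011000111010111 | 0 | 1
  78 | 110001110101111 | 1 | 0
  79 | 100011101011110 | 1 | 1
  80 | 000111010111101 | 0 | 1
  81 | 001110101111011 | 0 | 1
  82 | 011101011110111 | 0 | 1
  83 | 111010111101111 | 1 | 0
  84 | 110101111011110 | 1 | 1
  85 | 101011110111101 | 1 | 0
  86 | 010111101111010 | 0 | 0
  87 | 101111011110100 | 1 | 1

0001110111010111110100101100101011000110111001101111011010001001010010011110001100011101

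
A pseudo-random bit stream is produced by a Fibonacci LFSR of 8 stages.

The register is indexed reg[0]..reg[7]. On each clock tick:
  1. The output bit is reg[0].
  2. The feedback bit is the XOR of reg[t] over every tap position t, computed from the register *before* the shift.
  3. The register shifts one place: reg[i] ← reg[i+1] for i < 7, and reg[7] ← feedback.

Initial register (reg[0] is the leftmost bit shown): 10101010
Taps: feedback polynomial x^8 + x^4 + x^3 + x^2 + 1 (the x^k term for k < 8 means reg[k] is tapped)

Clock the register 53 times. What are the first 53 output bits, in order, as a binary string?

k : reg_k → out_k, fb_k
0: 10101010 → 1, fb=1
1: 01010101 → 0, fb=1
2: 10101011 → 1, fb=1
3: 01010111 → 0, fb=1
4: 10101111 → 1, fb=1
5: 01011111 → 0, fb=0
6: 10111110 → 1, fb=0
7: 01111100 → 0, fb=1
8: 11111001 → 1, fb=0
9: 11110010 → 1, fb=1
10: 11100101 → 1, fb=0
11: 11001010 → 1, fb=0
12: 10010100 → 1, fb=0
13: 00101000 → 0, fb=0
14: 01010000 → 0, fb=1
15: 10100001 → 1, fb=0
16: 01000010 → 0, fb=0
17: 10000100 → 1, fb=1
18: 00001001 → 0, fb=1
19: 00010011 → 0, fb=1
20: 00100111 → 0, fb=1
21: 01001111 → 0, fb=1
22: 10011111 → 1, fb=1
23: 00111111 → 0, fb=1
24: 01111111 → 0, fb=1
25: 11111111 → 1, fb=0
26: 11111110 → 1, fb=0
27: 11111100 → 1, fb=0
28: 11111000 → 1, fb=0
29: 11110000 → 1, fb=1
30: 11100001 → 1, fb=0
31: 11000010 → 1, fb=1
32: 10000101 → 1, fb=1
33: 00001011 → 0, fb=1
34: 00010111 → 0, fb=1
35: 00101111 → 0, fb=0
36: 01011110 → 0, fb=0
37: 10111100 → 1, fb=0
38: 01111000 → 0, fb=1
39: 11110001 → 1, fb=1
40: 11100011 → 1, fb=0
41: 11000110 → 1, fb=1
42: 10001101 → 1, fb=0
43: 00011010 → 0, fb=0
44: 00110100 → 0, fb=0
45: 01101000 → 0, fb=0
46: 11010000 → 1, fb=0
47: 10100000 → 1, fb=0
48: 01000000 → 0, fb=0
49: 10000000 → 1, fb=1
50: 00000001 → 0, fb=0
51: 00000010 → 0, fb=0
52: 00000100 → 0, fb=0

10101010111110010100001001111111100001011110001101000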